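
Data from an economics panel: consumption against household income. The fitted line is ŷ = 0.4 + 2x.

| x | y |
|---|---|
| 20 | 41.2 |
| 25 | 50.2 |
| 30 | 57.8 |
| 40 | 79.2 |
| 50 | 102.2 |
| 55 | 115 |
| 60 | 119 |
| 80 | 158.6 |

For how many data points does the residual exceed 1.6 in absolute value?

4

x=20: ŷ = 0.4 + 2·20 = 40.4; e = 41.2 − 40.4 = 0.8
x=25: ŷ = 0.4 + 2·25 = 50.4; e = 50.2 − 50.4 = -0.2
x=30: ŷ = 0.4 + 2·30 = 60.4; e = 57.8 − 60.4 = -2.6
x=40: ŷ = 0.4 + 2·40 = 80.4; e = 79.2 − 80.4 = -1.2
x=50: ŷ = 0.4 + 2·50 = 100.4; e = 102.2 − 100.4 = 1.8
x=55: ŷ = 0.4 + 2·55 = 110.4; e = 115 − 110.4 = 4.6
x=60: ŷ = 0.4 + 2·60 = 120.4; e = 119 − 120.4 = -1.4
x=80: ŷ = 0.4 + 2·80 = 160.4; e = 158.6 − 160.4 = -1.8
|e| > 1.6: x=30 (|e|=2.6), x=50 (|e|=1.8), x=55 (|e|=4.6), x=80 (|e|=1.8) → 4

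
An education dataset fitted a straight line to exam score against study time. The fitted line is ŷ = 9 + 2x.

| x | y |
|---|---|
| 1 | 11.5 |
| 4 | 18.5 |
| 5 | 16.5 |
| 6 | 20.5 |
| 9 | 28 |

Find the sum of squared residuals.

SSE = 10

x=1: ŷ = 9 + 2·1 = 11; e = 11.5 − 11 = 0.5
x=4: ŷ = 9 + 2·4 = 17; e = 18.5 − 17 = 1.5
x=5: ŷ = 9 + 2·5 = 19; e = 16.5 − 19 = -2.5
x=6: ŷ = 9 + 2·6 = 21; e = 20.5 − 21 = -0.5
x=9: ŷ = 9 + 2·9 = 27; e = 28 − 27 = 1
SSE = 0.25 + 2.25 + 6.25 + 0.25 + 1 = 10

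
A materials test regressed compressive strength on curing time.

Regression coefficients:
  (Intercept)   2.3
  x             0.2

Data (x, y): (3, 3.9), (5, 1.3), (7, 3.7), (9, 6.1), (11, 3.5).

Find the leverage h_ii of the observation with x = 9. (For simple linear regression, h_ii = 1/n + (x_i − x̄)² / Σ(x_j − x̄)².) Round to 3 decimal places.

h = 0.300

x̄ = (3 + 5 + 7 + 9 + 11)/5 = 7
Σ(x − x̄)² = 16 + 4 + 0 + 4 + 16 = 40
h = 1/5 + (2)²/40 = 0.2 + 0.1 = 0.300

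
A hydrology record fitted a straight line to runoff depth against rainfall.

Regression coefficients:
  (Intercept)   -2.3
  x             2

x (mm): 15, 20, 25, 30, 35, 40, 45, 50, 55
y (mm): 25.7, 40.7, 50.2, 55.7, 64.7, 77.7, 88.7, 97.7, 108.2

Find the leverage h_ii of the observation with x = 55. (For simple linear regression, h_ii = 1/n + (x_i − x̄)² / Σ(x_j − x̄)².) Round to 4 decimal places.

x̄ = (15 + 20 + 25 + 30 + 35 + 40 + 45 + 50 + 55)/9 = 35
Σ(x − x̄)² = 400 + 225 + 100 + 25 + 0 + 25 + 100 + 225 + 400 = 1500
h = 1/9 + (20)²/1500 = 0.111111 + 0.266667 = 0.3778

h = 0.3778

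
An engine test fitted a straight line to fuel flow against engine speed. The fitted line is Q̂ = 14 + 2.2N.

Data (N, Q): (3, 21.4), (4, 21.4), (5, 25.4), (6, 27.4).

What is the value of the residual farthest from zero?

e = -1.4

N=3: Q̂ = 14 + 2.2·3 = 20.6; e = 21.4 − 20.6 = 0.8
N=4: Q̂ = 14 + 2.2·4 = 22.8; e = 21.4 − 22.8 = -1.4
N=5: Q̂ = 14 + 2.2·5 = 25; e = 25.4 − 25 = 0.4
N=6: Q̂ = 14 + 2.2·6 = 27.2; e = 27.4 − 27.2 = 0.2
Largest |e| is 1.4 at N = 4, residual -1.4.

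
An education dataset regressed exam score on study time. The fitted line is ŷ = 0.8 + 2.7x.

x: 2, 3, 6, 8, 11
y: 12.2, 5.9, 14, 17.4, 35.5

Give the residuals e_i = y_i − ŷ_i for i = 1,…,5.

x=2: ŷ = 0.8 + 2.7·2 = 6.2; e = 12.2 − 6.2 = 6
x=3: ŷ = 0.8 + 2.7·3 = 8.9; e = 5.9 − 8.9 = -3
x=6: ŷ = 0.8 + 2.7·6 = 17; e = 14 − 17 = -3
x=8: ŷ = 0.8 + 2.7·8 = 22.4; e = 17.4 − 22.4 = -5
x=11: ŷ = 0.8 + 2.7·11 = 30.5; e = 35.5 − 30.5 = 5

6, -3, -3, -5, 5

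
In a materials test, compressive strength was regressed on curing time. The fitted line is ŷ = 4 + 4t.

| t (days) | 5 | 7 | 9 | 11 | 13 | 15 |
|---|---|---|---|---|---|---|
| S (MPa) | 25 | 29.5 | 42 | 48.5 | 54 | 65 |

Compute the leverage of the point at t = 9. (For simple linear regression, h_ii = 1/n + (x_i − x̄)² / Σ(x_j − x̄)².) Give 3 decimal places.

h = 0.181

t̄ = (5 + 7 + 9 + 11 + 13 + 15)/6 = 10
Σ(t − t̄)² = 25 + 9 + 1 + 1 + 9 + 25 = 70
h = 1/6 + (-1)²/70 = 0.166667 + 0.0142857 = 0.181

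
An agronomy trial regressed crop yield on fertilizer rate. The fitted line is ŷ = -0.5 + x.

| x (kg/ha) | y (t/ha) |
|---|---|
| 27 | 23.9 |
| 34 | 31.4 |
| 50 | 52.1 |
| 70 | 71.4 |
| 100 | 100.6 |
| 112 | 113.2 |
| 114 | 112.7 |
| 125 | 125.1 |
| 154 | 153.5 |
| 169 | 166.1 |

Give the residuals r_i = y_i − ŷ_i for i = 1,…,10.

-2.6, -2.1, 2.6, 1.9, 1.1, 1.7, -0.8, 0.6, 0, -2.4

x=27: ŷ = -0.5 + 27 = 26.5; r = 23.9 − 26.5 = -2.6
x=34: ŷ = -0.5 + 34 = 33.5; r = 31.4 − 33.5 = -2.1
x=50: ŷ = -0.5 + 50 = 49.5; r = 52.1 − 49.5 = 2.6
x=70: ŷ = -0.5 + 70 = 69.5; r = 71.4 − 69.5 = 1.9
x=100: ŷ = -0.5 + 100 = 99.5; r = 100.6 − 99.5 = 1.1
x=112: ŷ = -0.5 + 112 = 111.5; r = 113.2 − 111.5 = 1.7
x=114: ŷ = -0.5 + 114 = 113.5; r = 112.7 − 113.5 = -0.8
x=125: ŷ = -0.5 + 125 = 124.5; r = 125.1 − 124.5 = 0.6
x=154: ŷ = -0.5 + 154 = 153.5; r = 153.5 − 153.5 = 0
x=169: ŷ = -0.5 + 169 = 168.5; r = 166.1 − 168.5 = -2.4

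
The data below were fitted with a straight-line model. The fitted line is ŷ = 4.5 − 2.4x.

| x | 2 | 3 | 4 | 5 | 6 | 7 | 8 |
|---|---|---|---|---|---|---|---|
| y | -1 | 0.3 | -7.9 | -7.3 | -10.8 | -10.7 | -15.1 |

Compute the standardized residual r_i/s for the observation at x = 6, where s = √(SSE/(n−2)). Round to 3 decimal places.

x=2: ŷ = 4.5 − 2.4·2 = -0.3; r = -1 − (-0.3) = -0.7
x=3: ŷ = 4.5 − 2.4·3 = -2.7; r = 0.3 − (-2.7) = 3
x=4: ŷ = 4.5 − 2.4·4 = -5.1; r = -7.9 − (-5.1) = -2.8
x=5: ŷ = 4.5 − 2.4·5 = -7.5; r = -7.3 − (-7.5) = 0.2
x=6: ŷ = 4.5 − 2.4·6 = -9.9; r = -10.8 − (-9.9) = -0.9
x=7: ŷ = 4.5 − 2.4·7 = -12.3; r = -10.7 − (-12.3) = 1.6
x=8: ŷ = 4.5 − 2.4·8 = -14.7; r = -15.1 − (-14.7) = -0.4
SSE = 0.49 + 9 + 7.84 + 0.04 + 0.81 + 2.56 + 0.16 = 20.9
s = √(20.9/5) = 2.0445
r/s = -0.9 / 2.0445 = -0.440

-0.440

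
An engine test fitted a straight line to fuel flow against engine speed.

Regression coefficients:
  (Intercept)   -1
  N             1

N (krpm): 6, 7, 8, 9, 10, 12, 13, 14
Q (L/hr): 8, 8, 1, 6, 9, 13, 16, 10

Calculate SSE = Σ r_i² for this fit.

SSE = 82

N=6: Q̂ = -1 + 6 = 5; r = 8 − 5 = 3
N=7: Q̂ = -1 + 7 = 6; r = 8 − 6 = 2
N=8: Q̂ = -1 + 8 = 7; r = 1 − 7 = -6
N=9: Q̂ = -1 + 9 = 8; r = 6 − 8 = -2
N=10: Q̂ = -1 + 10 = 9; r = 9 − 9 = 0
N=12: Q̂ = -1 + 12 = 11; r = 13 − 11 = 2
N=13: Q̂ = -1 + 13 = 12; r = 16 − 12 = 4
N=14: Q̂ = -1 + 14 = 13; r = 10 − 13 = -3
SSE = 9 + 4 + 36 + 4 + 0 + 4 + 16 + 9 = 82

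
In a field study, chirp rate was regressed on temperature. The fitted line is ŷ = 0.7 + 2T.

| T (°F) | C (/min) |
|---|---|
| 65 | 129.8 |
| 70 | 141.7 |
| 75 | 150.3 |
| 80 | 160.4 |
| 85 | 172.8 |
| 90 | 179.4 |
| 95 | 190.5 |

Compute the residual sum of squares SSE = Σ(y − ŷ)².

T=65: ŷ = 0.7 + 2·65 = 130.7; r = 129.8 − 130.7 = -0.9
T=70: ŷ = 0.7 + 2·70 = 140.7; r = 141.7 − 140.7 = 1
T=75: ŷ = 0.7 + 2·75 = 150.7; r = 150.3 − 150.7 = -0.4
T=80: ŷ = 0.7 + 2·80 = 160.7; r = 160.4 − 160.7 = -0.3
T=85: ŷ = 0.7 + 2·85 = 170.7; r = 172.8 − 170.7 = 2.1
T=90: ŷ = 0.7 + 2·90 = 180.7; r = 179.4 − 180.7 = -1.3
T=95: ŷ = 0.7 + 2·95 = 190.7; r = 190.5 − 190.7 = -0.2
SSE = 0.81 + 1 + 0.16 + 0.09 + 4.41 + 1.69 + 0.04 = 8.2

SSE = 8.2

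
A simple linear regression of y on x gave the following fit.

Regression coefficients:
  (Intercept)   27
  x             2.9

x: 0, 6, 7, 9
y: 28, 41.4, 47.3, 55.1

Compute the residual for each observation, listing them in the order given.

1, -3, 0, 2

x=0: ŷ = 27 + 2.9·0 = 27; r = 28 − 27 = 1
x=6: ŷ = 27 + 2.9·6 = 44.4; r = 41.4 − 44.4 = -3
x=7: ŷ = 27 + 2.9·7 = 47.3; r = 47.3 − 47.3 = 0
x=9: ŷ = 27 + 2.9·9 = 53.1; r = 55.1 − 53.1 = 2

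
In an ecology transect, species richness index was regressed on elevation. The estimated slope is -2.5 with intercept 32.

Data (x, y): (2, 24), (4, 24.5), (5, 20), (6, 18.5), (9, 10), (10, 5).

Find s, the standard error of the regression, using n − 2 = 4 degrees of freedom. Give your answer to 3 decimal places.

s = 2.345

x=2: ŷ = 32 − 2.5·2 = 27; r = 24 − 27 = -3
x=4: ŷ = 32 − 2.5·4 = 22; r = 24.5 − 22 = 2.5
x=5: ŷ = 32 − 2.5·5 = 19.5; r = 20 − 19.5 = 0.5
x=6: ŷ = 32 − 2.5·6 = 17; r = 18.5 − 17 = 1.5
x=9: ŷ = 32 − 2.5·9 = 9.5; r = 10 − 9.5 = 0.5
x=10: ŷ = 32 − 2.5·10 = 7; r = 5 − 7 = -2
SSE = 9 + 6.25 + 0.25 + 2.25 + 0.25 + 4 = 22
s = √(22/4) = √5.5 ≈ 2.345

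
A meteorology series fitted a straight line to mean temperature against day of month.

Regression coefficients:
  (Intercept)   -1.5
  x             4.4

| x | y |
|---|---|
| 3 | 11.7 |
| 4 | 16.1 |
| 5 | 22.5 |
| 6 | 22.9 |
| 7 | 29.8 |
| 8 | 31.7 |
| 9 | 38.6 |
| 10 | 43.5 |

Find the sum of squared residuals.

SSE = 13.5

x=3: ŷ = -1.5 + 4.4·3 = 11.7; e = 11.7 − 11.7 = 0
x=4: ŷ = -1.5 + 4.4·4 = 16.1; e = 16.1 − 16.1 = 0
x=5: ŷ = -1.5 + 4.4·5 = 20.5; e = 22.5 − 20.5 = 2
x=6: ŷ = -1.5 + 4.4·6 = 24.9; e = 22.9 − 24.9 = -2
x=7: ŷ = -1.5 + 4.4·7 = 29.3; e = 29.8 − 29.3 = 0.5
x=8: ŷ = -1.5 + 4.4·8 = 33.7; e = 31.7 − 33.7 = -2
x=9: ŷ = -1.5 + 4.4·9 = 38.1; e = 38.6 − 38.1 = 0.5
x=10: ŷ = -1.5 + 4.4·10 = 42.5; e = 43.5 − 42.5 = 1
SSE = 0 + 0 + 4 + 4 + 0.25 + 4 + 0.25 + 1 = 13.5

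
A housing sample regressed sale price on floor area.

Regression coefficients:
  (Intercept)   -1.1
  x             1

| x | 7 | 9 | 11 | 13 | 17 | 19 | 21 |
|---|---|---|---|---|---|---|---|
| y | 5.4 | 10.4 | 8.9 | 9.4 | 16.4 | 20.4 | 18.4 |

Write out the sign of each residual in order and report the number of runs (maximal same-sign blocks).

x=7: ŷ = -1.1 + 7 = 5.9; r = 5.4 − 5.9 = -0.5
x=9: ŷ = -1.1 + 9 = 7.9; r = 10.4 − 7.9 = 2.5
x=11: ŷ = -1.1 + 11 = 9.9; r = 8.9 − 9.9 = -1
x=13: ŷ = -1.1 + 13 = 11.9; r = 9.4 − 11.9 = -2.5
x=17: ŷ = -1.1 + 17 = 15.9; r = 16.4 − 15.9 = 0.5
x=19: ŷ = -1.1 + 19 = 17.9; r = 20.4 − 17.9 = 2.5
x=21: ŷ = -1.1 + 21 = 19.9; r = 18.4 − 19.9 = -1.5
Signs: − + − − + + −
Runs: −×1, +×1, −×2, +×2, −×1 → 5

5 runs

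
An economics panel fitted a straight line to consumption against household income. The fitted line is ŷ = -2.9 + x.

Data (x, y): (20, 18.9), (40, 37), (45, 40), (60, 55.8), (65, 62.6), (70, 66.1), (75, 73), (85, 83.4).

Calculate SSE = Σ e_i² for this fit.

x=20: ŷ = -2.9 + 20 = 17.1; e = 18.9 − 17.1 = 1.8
x=40: ŷ = -2.9 + 40 = 37.1; e = 37 − 37.1 = -0.1
x=45: ŷ = -2.9 + 45 = 42.1; e = 40 − 42.1 = -2.1
x=60: ŷ = -2.9 + 60 = 57.1; e = 55.8 − 57.1 = -1.3
x=65: ŷ = -2.9 + 65 = 62.1; e = 62.6 − 62.1 = 0.5
x=70: ŷ = -2.9 + 70 = 67.1; e = 66.1 − 67.1 = -1
x=75: ŷ = -2.9 + 75 = 72.1; e = 73 − 72.1 = 0.9
x=85: ŷ = -2.9 + 85 = 82.1; e = 83.4 − 82.1 = 1.3
SSE = 3.24 + 0.01 + 4.41 + 1.69 + 0.25 + 1 + 0.81 + 1.69 = 13.1

SSE = 13.1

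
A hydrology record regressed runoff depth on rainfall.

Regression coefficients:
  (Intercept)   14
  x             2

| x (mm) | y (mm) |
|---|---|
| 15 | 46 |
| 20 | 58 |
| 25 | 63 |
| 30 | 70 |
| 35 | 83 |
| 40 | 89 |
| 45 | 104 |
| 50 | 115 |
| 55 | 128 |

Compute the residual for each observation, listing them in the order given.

x=15: ŷ = 14 + 2·15 = 44; e = 46 − 44 = 2
x=20: ŷ = 14 + 2·20 = 54; e = 58 − 54 = 4
x=25: ŷ = 14 + 2·25 = 64; e = 63 − 64 = -1
x=30: ŷ = 14 + 2·30 = 74; e = 70 − 74 = -4
x=35: ŷ = 14 + 2·35 = 84; e = 83 − 84 = -1
x=40: ŷ = 14 + 2·40 = 94; e = 89 − 94 = -5
x=45: ŷ = 14 + 2·45 = 104; e = 104 − 104 = 0
x=50: ŷ = 14 + 2·50 = 114; e = 115 − 114 = 1
x=55: ŷ = 14 + 2·55 = 124; e = 128 − 124 = 4

2, 4, -1, -4, -1, -5, 0, 1, 4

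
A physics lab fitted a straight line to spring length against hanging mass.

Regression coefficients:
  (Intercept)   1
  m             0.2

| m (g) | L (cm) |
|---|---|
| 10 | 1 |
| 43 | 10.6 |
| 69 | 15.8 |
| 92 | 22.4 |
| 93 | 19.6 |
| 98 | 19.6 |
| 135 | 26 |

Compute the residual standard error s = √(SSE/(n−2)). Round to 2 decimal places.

m=10: L̂ = 1 + 0.2·10 = 3; r = 1 − 3 = -2
m=43: L̂ = 1 + 0.2·43 = 9.6; r = 10.6 − 9.6 = 1
m=69: L̂ = 1 + 0.2·69 = 14.8; r = 15.8 − 14.8 = 1
m=92: L̂ = 1 + 0.2·92 = 19.4; r = 22.4 − 19.4 = 3
m=93: L̂ = 1 + 0.2·93 = 19.6; r = 19.6 − 19.6 = 0
m=98: L̂ = 1 + 0.2·98 = 20.6; r = 19.6 − 20.6 = -1
m=135: L̂ = 1 + 0.2·135 = 28; r = 26 − 28 = -2
SSE = 4 + 1 + 1 + 9 + 0 + 1 + 4 = 20
s = √(20/5) = √4 ≈ 2.00

s = 2.00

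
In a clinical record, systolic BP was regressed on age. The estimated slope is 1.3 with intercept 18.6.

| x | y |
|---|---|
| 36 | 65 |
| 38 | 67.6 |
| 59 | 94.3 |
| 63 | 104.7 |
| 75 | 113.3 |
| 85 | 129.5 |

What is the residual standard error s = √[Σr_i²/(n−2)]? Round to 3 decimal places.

s = 2.596

x=36: ŷ = 18.6 + 1.3·36 = 65.4; r = 65 − 65.4 = -0.4
x=38: ŷ = 18.6 + 1.3·38 = 68; r = 67.6 − 68 = -0.4
x=59: ŷ = 18.6 + 1.3·59 = 95.3; r = 94.3 − 95.3 = -1
x=63: ŷ = 18.6 + 1.3·63 = 100.5; r = 104.7 − 100.5 = 4.2
x=75: ŷ = 18.6 + 1.3·75 = 116.1; r = 113.3 − 116.1 = -2.8
x=85: ŷ = 18.6 + 1.3·85 = 129.1; r = 129.5 − 129.1 = 0.4
SSE = 0.16 + 0.16 + 1 + 17.64 + 7.84 + 0.16 = 26.96
s = √(26.96/4) = √6.74 ≈ 2.596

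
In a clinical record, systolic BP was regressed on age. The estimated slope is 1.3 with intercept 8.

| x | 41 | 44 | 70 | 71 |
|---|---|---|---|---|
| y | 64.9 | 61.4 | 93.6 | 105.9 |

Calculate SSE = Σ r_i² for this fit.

SSE = 87.92

x=41: ŷ = 8 + 1.3·41 = 61.3; r = 64.9 − 61.3 = 3.6
x=44: ŷ = 8 + 1.3·44 = 65.2; r = 61.4 − 65.2 = -3.8
x=70: ŷ = 8 + 1.3·70 = 99; r = 93.6 − 99 = -5.4
x=71: ŷ = 8 + 1.3·71 = 100.3; r = 105.9 − 100.3 = 5.6
SSE = 12.96 + 14.44 + 29.16 + 31.36 = 87.92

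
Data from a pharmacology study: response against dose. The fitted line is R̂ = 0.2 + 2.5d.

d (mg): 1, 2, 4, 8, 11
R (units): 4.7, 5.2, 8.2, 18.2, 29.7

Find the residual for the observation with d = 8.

R̂ = 0.2 + 2.5·8 = 20.2
e = 18.2 − 20.2 = -2

e = -2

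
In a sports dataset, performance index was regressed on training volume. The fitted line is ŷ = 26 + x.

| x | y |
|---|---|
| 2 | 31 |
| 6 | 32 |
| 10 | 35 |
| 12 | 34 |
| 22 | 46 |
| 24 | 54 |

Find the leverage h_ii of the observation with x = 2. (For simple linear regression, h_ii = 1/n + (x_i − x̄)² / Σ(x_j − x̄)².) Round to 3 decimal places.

h = 0.465

x̄ = (2 + 6 + 10 + 12 + 22 + 24)/6 = 12.6667
Σ(x − x̄)² = 113.778 + 44.4444 + 7.11111 + 0.444444 + 87.1111 + 128.444 = 381.333
h = 1/6 + (-10.6667)²/381.333 = 0.166667 + 0.298368 = 0.465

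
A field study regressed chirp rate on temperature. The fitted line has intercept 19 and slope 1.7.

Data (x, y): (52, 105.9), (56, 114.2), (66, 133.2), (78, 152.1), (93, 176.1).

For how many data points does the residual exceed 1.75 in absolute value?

x=52: ŷ = 19 + 1.7·52 = 107.4; e = 105.9 − 107.4 = -1.5
x=56: ŷ = 19 + 1.7·56 = 114.2; e = 114.2 − 114.2 = 0
x=66: ŷ = 19 + 1.7·66 = 131.2; e = 133.2 − 131.2 = 2
x=78: ŷ = 19 + 1.7·78 = 151.6; e = 152.1 − 151.6 = 0.5
x=93: ŷ = 19 + 1.7·93 = 177.1; e = 176.1 − 177.1 = -1
|e| > 1.75: x=66 (|e|=2) → 1

1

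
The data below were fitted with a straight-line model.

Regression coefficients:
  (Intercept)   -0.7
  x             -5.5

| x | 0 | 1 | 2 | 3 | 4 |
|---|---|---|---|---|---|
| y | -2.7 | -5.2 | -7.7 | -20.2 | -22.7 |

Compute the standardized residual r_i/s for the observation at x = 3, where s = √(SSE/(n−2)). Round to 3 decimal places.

x=0: ŷ = -0.7 − 5.5·0 = -0.7; r = -2.7 − (-0.7) = -2
x=1: ŷ = -0.7 − 5.5·1 = -6.2; r = -5.2 − (-6.2) = 1
x=2: ŷ = -0.7 − 5.5·2 = -11.7; r = -7.7 − (-11.7) = 4
x=3: ŷ = -0.7 − 5.5·3 = -17.2; r = -20.2 − (-17.2) = -3
x=4: ŷ = -0.7 − 5.5·4 = -22.7; r = -22.7 − (-22.7) = 0
SSE = 4 + 1 + 16 + 9 + 0 = 30
s = √(30/3) = 3.16228
r/s = -3 / 3.16228 = -0.949

-0.949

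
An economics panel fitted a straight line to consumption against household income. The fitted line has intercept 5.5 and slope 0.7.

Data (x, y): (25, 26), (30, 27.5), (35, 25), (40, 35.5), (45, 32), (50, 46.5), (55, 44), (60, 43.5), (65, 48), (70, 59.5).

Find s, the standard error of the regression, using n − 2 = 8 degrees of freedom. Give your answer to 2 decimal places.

s = 4.33

x=25: ŷ = 5.5 + 0.7·25 = 23; e = 26 − 23 = 3
x=30: ŷ = 5.5 + 0.7·30 = 26.5; e = 27.5 − 26.5 = 1
x=35: ŷ = 5.5 + 0.7·35 = 30; e = 25 − 30 = -5
x=40: ŷ = 5.5 + 0.7·40 = 33.5; e = 35.5 − 33.5 = 2
x=45: ŷ = 5.5 + 0.7·45 = 37; e = 32 − 37 = -5
x=50: ŷ = 5.5 + 0.7·50 = 40.5; e = 46.5 − 40.5 = 6
x=55: ŷ = 5.5 + 0.7·55 = 44; e = 44 − 44 = 0
x=60: ŷ = 5.5 + 0.7·60 = 47.5; e = 43.5 − 47.5 = -4
x=65: ŷ = 5.5 + 0.7·65 = 51; e = 48 − 51 = -3
x=70: ŷ = 5.5 + 0.7·70 = 54.5; e = 59.5 − 54.5 = 5
SSE = 9 + 1 + 25 + 4 + 25 + 36 + 0 + 16 + 9 + 25 = 150
s = √(150/8) = √18.75 ≈ 4.33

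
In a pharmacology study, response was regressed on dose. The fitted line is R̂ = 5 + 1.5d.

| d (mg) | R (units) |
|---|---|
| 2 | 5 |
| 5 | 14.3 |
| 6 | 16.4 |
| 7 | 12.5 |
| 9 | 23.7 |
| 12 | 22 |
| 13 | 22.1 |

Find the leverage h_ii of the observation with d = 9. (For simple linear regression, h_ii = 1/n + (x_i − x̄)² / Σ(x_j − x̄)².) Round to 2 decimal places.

d̄ = (2 + 5 + 6 + 7 + 9 + 12 + 13)/7 = 7.71429
Σ(d − d̄)² = 32.6531 + 7.36735 + 2.93878 + 0.510204 + 1.65306 + 18.3673 + 27.9388 = 91.4286
h = 1/7 + (1.28571)²/91.4286 = 0.142857 + 0.0180804 = 0.16

h = 0.16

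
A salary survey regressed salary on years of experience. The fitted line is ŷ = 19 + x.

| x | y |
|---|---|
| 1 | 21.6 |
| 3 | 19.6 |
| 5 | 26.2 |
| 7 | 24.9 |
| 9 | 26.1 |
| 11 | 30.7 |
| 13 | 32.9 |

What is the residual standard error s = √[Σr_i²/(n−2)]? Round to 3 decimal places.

s = 1.964

x=1: ŷ = 19 + 1 = 20; r = 21.6 − 20 = 1.6
x=3: ŷ = 19 + 3 = 22; r = 19.6 − 22 = -2.4
x=5: ŷ = 19 + 5 = 24; r = 26.2 − 24 = 2.2
x=7: ŷ = 19 + 7 = 26; r = 24.9 − 26 = -1.1
x=9: ŷ = 19 + 9 = 28; r = 26.1 − 28 = -1.9
x=11: ŷ = 19 + 11 = 30; r = 30.7 − 30 = 0.7
x=13: ŷ = 19 + 13 = 32; r = 32.9 − 32 = 0.9
SSE = 2.56 + 5.76 + 4.84 + 1.21 + 3.61 + 0.49 + 0.81 = 19.28
s = √(19.28/5) = √3.856 ≈ 1.964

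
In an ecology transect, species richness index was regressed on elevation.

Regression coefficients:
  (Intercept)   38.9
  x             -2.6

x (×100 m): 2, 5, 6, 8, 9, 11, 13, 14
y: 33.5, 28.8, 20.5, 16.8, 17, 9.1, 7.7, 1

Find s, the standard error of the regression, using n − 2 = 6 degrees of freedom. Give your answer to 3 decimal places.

s = 2.261

x=2: ŷ = 38.9 − 2.6·2 = 33.7; e = 33.5 − 33.7 = -0.2
x=5: ŷ = 38.9 − 2.6·5 = 25.9; e = 28.8 − 25.9 = 2.9
x=6: ŷ = 38.9 − 2.6·6 = 23.3; e = 20.5 − 23.3 = -2.8
x=8: ŷ = 38.9 − 2.6·8 = 18.1; e = 16.8 − 18.1 = -1.3
x=9: ŷ = 38.9 − 2.6·9 = 15.5; e = 17 − 15.5 = 1.5
x=11: ŷ = 38.9 − 2.6·11 = 10.3; e = 9.1 − 10.3 = -1.2
x=13: ŷ = 38.9 − 2.6·13 = 5.1; e = 7.7 − 5.1 = 2.6
x=14: ŷ = 38.9 − 2.6·14 = 2.5; e = 1 − 2.5 = -1.5
SSE = 0.04 + 8.41 + 7.84 + 1.69 + 2.25 + 1.44 + 6.76 + 2.25 = 30.68
s = √(30.68/6) = √5.11333 ≈ 2.261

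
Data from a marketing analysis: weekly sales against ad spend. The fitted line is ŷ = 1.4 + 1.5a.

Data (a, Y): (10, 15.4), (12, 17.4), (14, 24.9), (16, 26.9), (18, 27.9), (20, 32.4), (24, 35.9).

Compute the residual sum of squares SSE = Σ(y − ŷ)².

SSE = 17

a=10: ŷ = 1.4 + 1.5·10 = 16.4; e = 15.4 − 16.4 = -1
a=12: ŷ = 1.4 + 1.5·12 = 19.4; e = 17.4 − 19.4 = -2
a=14: ŷ = 1.4 + 1.5·14 = 22.4; e = 24.9 − 22.4 = 2.5
a=16: ŷ = 1.4 + 1.5·16 = 25.4; e = 26.9 − 25.4 = 1.5
a=18: ŷ = 1.4 + 1.5·18 = 28.4; e = 27.9 − 28.4 = -0.5
a=20: ŷ = 1.4 + 1.5·20 = 31.4; e = 32.4 − 31.4 = 1
a=24: ŷ = 1.4 + 1.5·24 = 37.4; e = 35.9 − 37.4 = -1.5
SSE = 1 + 4 + 6.25 + 2.25 + 0.25 + 1 + 2.25 = 17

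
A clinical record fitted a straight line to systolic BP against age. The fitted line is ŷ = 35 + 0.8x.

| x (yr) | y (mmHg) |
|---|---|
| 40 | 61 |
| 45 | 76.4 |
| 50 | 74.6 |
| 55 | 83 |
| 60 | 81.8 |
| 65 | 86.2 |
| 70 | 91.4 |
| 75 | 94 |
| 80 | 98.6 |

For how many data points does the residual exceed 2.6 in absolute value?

x=40: ŷ = 35 + 0.8·40 = 67; e = 61 − 67 = -6
x=45: ŷ = 35 + 0.8·45 = 71; e = 76.4 − 71 = 5.4
x=50: ŷ = 35 + 0.8·50 = 75; e = 74.6 − 75 = -0.4
x=55: ŷ = 35 + 0.8·55 = 79; e = 83 − 79 = 4
x=60: ŷ = 35 + 0.8·60 = 83; e = 81.8 − 83 = -1.2
x=65: ŷ = 35 + 0.8·65 = 87; e = 86.2 − 87 = -0.8
x=70: ŷ = 35 + 0.8·70 = 91; e = 91.4 − 91 = 0.4
x=75: ŷ = 35 + 0.8·75 = 95; e = 94 − 95 = -1
x=80: ŷ = 35 + 0.8·80 = 99; e = 98.6 − 99 = -0.4
|e| > 2.6: x=40 (|e|=6), x=45 (|e|=5.4), x=55 (|e|=4) → 3

3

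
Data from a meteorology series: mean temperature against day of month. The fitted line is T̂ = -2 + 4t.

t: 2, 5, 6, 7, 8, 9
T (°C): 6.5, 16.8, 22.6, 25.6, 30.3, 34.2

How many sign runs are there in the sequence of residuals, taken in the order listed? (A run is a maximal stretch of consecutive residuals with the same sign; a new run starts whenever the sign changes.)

t=2: T̂ = -2 + 4·2 = 6; r = 6.5 − 6 = 0.5
t=5: T̂ = -2 + 4·5 = 18; r = 16.8 − 18 = -1.2
t=6: T̂ = -2 + 4·6 = 22; r = 22.6 − 22 = 0.6
t=7: T̂ = -2 + 4·7 = 26; r = 25.6 − 26 = -0.4
t=8: T̂ = -2 + 4·8 = 30; r = 30.3 − 30 = 0.3
t=9: T̂ = -2 + 4·9 = 34; r = 34.2 − 34 = 0.2
Signs: + − + − + +
Runs: +×1, −×1, +×1, −×1, +×2 → 5

5 runs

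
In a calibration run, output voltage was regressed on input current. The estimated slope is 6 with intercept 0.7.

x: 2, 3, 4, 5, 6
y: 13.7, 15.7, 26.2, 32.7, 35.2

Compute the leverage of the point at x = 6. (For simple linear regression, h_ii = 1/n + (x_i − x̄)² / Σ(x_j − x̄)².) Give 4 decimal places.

x̄ = (2 + 3 + 4 + 5 + 6)/5 = 4
Σ(x − x̄)² = 4 + 1 + 0 + 1 + 4 = 10
h = 1/5 + (2)²/10 = 0.2 + 0.4 = 0.6000

h = 0.6000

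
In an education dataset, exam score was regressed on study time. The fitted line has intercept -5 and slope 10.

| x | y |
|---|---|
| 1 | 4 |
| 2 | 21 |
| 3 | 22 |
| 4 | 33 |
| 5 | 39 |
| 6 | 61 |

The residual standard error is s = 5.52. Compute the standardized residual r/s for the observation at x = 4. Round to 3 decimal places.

ŷ = -5 + 10·4 = 35
r = 33 − 35 = -2
r/s = -2 / 5.52 = -0.362

-0.362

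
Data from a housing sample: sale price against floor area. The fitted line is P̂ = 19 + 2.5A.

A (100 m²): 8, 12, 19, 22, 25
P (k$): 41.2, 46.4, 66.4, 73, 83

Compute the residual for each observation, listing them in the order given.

A=8: P̂ = 19 + 2.5·8 = 39; r = 41.2 − 39 = 2.2
A=12: P̂ = 19 + 2.5·12 = 49; r = 46.4 − 49 = -2.6
A=19: P̂ = 19 + 2.5·19 = 66.5; r = 66.4 − 66.5 = -0.1
A=22: P̂ = 19 + 2.5·22 = 74; r = 73 − 74 = -1
A=25: P̂ = 19 + 2.5·25 = 81.5; r = 83 − 81.5 = 1.5

2.2, -2.6, -0.1, -1, 1.5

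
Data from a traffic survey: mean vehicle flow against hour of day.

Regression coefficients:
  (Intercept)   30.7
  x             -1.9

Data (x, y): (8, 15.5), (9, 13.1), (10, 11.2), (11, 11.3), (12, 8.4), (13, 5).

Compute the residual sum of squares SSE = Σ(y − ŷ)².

SSE = 4

x=8: ŷ = 30.7 − 1.9·8 = 15.5; e = 15.5 − 15.5 = 0
x=9: ŷ = 30.7 − 1.9·9 = 13.6; e = 13.1 − 13.6 = -0.5
x=10: ŷ = 30.7 − 1.9·10 = 11.7; e = 11.2 − 11.7 = -0.5
x=11: ŷ = 30.7 − 1.9·11 = 9.8; e = 11.3 − 9.8 = 1.5
x=12: ŷ = 30.7 − 1.9·12 = 7.9; e = 8.4 − 7.9 = 0.5
x=13: ŷ = 30.7 − 1.9·13 = 6; e = 5 − 6 = -1
SSE = 0 + 0.25 + 0.25 + 2.25 + 0.25 + 1 = 4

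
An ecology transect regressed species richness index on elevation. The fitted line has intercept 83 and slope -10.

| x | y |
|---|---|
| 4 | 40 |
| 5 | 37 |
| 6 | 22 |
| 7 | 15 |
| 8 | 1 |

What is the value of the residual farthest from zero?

x=4: ŷ = 83 − 10·4 = 43; e = 40 − 43 = -3
x=5: ŷ = 83 − 10·5 = 33; e = 37 − 33 = 4
x=6: ŷ = 83 − 10·6 = 23; e = 22 − 23 = -1
x=7: ŷ = 83 − 10·7 = 13; e = 15 − 13 = 2
x=8: ŷ = 83 − 10·8 = 3; e = 1 − 3 = -2
Largest |e| is 4 at x = 5, residual 4.

e = 4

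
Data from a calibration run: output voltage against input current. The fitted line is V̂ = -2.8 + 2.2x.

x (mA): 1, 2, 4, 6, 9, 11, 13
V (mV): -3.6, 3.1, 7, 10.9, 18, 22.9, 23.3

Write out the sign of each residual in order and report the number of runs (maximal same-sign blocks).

3 runs

x=1: V̂ = -2.8 + 2.2·1 = -0.6; e = -3.6 − (-0.6) = -3
x=2: V̂ = -2.8 + 2.2·2 = 1.6; e = 3.1 − 1.6 = 1.5
x=4: V̂ = -2.8 + 2.2·4 = 6; e = 7 − 6 = 1
x=6: V̂ = -2.8 + 2.2·6 = 10.4; e = 10.9 − 10.4 = 0.5
x=9: V̂ = -2.8 + 2.2·9 = 17; e = 18 − 17 = 1
x=11: V̂ = -2.8 + 2.2·11 = 21.4; e = 22.9 − 21.4 = 1.5
x=13: V̂ = -2.8 + 2.2·13 = 25.8; e = 23.3 − 25.8 = -2.5
Signs: − + + + + + −
Runs: −×1, +×5, −×1 → 3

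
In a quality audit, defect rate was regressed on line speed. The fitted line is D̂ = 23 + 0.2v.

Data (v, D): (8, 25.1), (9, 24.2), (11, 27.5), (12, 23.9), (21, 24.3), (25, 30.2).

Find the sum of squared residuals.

SSE = 21.4

v=8: D̂ = 23 + 0.2·8 = 24.6; e = 25.1 − 24.6 = 0.5
v=9: D̂ = 23 + 0.2·9 = 24.8; e = 24.2 − 24.8 = -0.6
v=11: D̂ = 23 + 0.2·11 = 25.2; e = 27.5 − 25.2 = 2.3
v=12: D̂ = 23 + 0.2·12 = 25.4; e = 23.9 − 25.4 = -1.5
v=21: D̂ = 23 + 0.2·21 = 27.2; e = 24.3 − 27.2 = -2.9
v=25: D̂ = 23 + 0.2·25 = 28; e = 30.2 − 28 = 2.2
SSE = 0.25 + 0.36 + 5.29 + 2.25 + 8.41 + 4.84 = 21.4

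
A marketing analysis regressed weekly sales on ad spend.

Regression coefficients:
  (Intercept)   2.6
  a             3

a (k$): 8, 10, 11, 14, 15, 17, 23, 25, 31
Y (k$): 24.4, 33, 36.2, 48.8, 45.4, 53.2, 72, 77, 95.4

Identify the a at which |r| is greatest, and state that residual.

a = 14, r = 4.2

a=8: ŷ = 2.6 + 3·8 = 26.6; r = 24.4 − 26.6 = -2.2
a=10: ŷ = 2.6 + 3·10 = 32.6; r = 33 − 32.6 = 0.4
a=11: ŷ = 2.6 + 3·11 = 35.6; r = 36.2 − 35.6 = 0.6
a=14: ŷ = 2.6 + 3·14 = 44.6; r = 48.8 − 44.6 = 4.2
a=15: ŷ = 2.6 + 3·15 = 47.6; r = 45.4 − 47.6 = -2.2
a=17: ŷ = 2.6 + 3·17 = 53.6; r = 53.2 − 53.6 = -0.4
a=23: ŷ = 2.6 + 3·23 = 71.6; r = 72 − 71.6 = 0.4
a=25: ŷ = 2.6 + 3·25 = 77.6; r = 77 − 77.6 = -0.6
a=31: ŷ = 2.6 + 3·31 = 95.6; r = 95.4 − 95.6 = -0.2
Largest |r| is 4.2 at a = 14, residual 4.2.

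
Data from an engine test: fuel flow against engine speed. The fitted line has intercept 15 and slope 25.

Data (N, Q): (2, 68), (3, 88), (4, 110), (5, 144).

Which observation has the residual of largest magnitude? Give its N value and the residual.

N = 4, r = -5

N=2: ŷ = 15 + 25·2 = 65; r = 68 − 65 = 3
N=3: ŷ = 15 + 25·3 = 90; r = 88 − 90 = -2
N=4: ŷ = 15 + 25·4 = 115; r = 110 − 115 = -5
N=5: ŷ = 15 + 25·5 = 140; r = 144 − 140 = 4
Largest |r| is 5 at N = 4, residual -5.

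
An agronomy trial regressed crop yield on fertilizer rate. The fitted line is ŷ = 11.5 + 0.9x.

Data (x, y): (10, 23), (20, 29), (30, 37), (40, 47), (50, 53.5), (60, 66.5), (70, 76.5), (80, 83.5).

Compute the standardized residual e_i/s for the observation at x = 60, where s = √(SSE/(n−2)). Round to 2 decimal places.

0.51

x=10: ŷ = 11.5 + 0.9·10 = 20.5; e = 23 − 20.5 = 2.5
x=20: ŷ = 11.5 + 0.9·20 = 29.5; e = 29 − 29.5 = -0.5
x=30: ŷ = 11.5 + 0.9·30 = 38.5; e = 37 − 38.5 = -1.5
x=40: ŷ = 11.5 + 0.9·40 = 47.5; e = 47 − 47.5 = -0.5
x=50: ŷ = 11.5 + 0.9·50 = 56.5; e = 53.5 − 56.5 = -3
x=60: ŷ = 11.5 + 0.9·60 = 65.5; e = 66.5 − 65.5 = 1
x=70: ŷ = 11.5 + 0.9·70 = 74.5; e = 76.5 − 74.5 = 2
x=80: ŷ = 11.5 + 0.9·80 = 83.5; e = 83.5 − 83.5 = 0
SSE = 6.25 + 0.25 + 2.25 + 0.25 + 9 + 1 + 4 + 0 = 23
s = √(23/6) = 1.95789
e/s = 1 / 1.95789 = 0.51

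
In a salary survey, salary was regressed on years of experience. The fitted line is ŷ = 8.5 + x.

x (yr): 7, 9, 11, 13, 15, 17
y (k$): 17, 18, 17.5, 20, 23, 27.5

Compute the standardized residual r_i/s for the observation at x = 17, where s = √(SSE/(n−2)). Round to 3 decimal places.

x=7: ŷ = 8.5 + 7 = 15.5; r = 17 − 15.5 = 1.5
x=9: ŷ = 8.5 + 9 = 17.5; r = 18 − 17.5 = 0.5
x=11: ŷ = 8.5 + 11 = 19.5; r = 17.5 − 19.5 = -2
x=13: ŷ = 8.5 + 13 = 21.5; r = 20 − 21.5 = -1.5
x=15: ŷ = 8.5 + 15 = 23.5; r = 23 − 23.5 = -0.5
x=17: ŷ = 8.5 + 17 = 25.5; r = 27.5 − 25.5 = 2
SSE = 2.25 + 0.25 + 4 + 2.25 + 0.25 + 4 = 13
s = √(13/4) = 1.80278
r/s = 2 / 1.80278 = 1.109

1.109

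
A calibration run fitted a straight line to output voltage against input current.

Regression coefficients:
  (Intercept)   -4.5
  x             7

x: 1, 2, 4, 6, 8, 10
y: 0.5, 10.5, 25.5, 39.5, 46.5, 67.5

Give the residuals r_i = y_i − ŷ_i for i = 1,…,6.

x=1: ŷ = -4.5 + 7·1 = 2.5; r = 0.5 − 2.5 = -2
x=2: ŷ = -4.5 + 7·2 = 9.5; r = 10.5 − 9.5 = 1
x=4: ŷ = -4.5 + 7·4 = 23.5; r = 25.5 − 23.5 = 2
x=6: ŷ = -4.5 + 7·6 = 37.5; r = 39.5 − 37.5 = 2
x=8: ŷ = -4.5 + 7·8 = 51.5; r = 46.5 − 51.5 = -5
x=10: ŷ = -4.5 + 7·10 = 65.5; r = 67.5 − 65.5 = 2

-2, 1, 2, 2, -5, 2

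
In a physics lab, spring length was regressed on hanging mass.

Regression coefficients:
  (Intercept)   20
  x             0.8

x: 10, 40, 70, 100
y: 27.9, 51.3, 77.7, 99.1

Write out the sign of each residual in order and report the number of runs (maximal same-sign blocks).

3 runs

x=10: ŷ = 20 + 0.8·10 = 28; r = 27.9 − 28 = -0.1
x=40: ŷ = 20 + 0.8·40 = 52; r = 51.3 − 52 = -0.7
x=70: ŷ = 20 + 0.8·70 = 76; r = 77.7 − 76 = 1.7
x=100: ŷ = 20 + 0.8·100 = 100; r = 99.1 − 100 = -0.9
Signs: − − + −
Runs: −×2, +×1, −×1 → 3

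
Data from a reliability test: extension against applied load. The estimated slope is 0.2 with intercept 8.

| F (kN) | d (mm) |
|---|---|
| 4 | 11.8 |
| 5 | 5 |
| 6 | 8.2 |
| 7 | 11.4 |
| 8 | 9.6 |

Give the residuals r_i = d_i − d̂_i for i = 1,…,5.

3, -4, -1, 2, 0

F=4: d̂ = 8 + 0.2·4 = 8.8; r = 11.8 − 8.8 = 3
F=5: d̂ = 8 + 0.2·5 = 9; r = 5 − 9 = -4
F=6: d̂ = 8 + 0.2·6 = 9.2; r = 8.2 − 9.2 = -1
F=7: d̂ = 8 + 0.2·7 = 9.4; r = 11.4 − 9.4 = 2
F=8: d̂ = 8 + 0.2·8 = 9.6; r = 9.6 − 9.6 = 0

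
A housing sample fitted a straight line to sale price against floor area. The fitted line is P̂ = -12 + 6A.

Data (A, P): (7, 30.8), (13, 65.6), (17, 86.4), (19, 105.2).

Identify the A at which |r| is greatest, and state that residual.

A = 17, r = -3.6

A=7: P̂ = -12 + 6·7 = 30; r = 30.8 − 30 = 0.8
A=13: P̂ = -12 + 6·13 = 66; r = 65.6 − 66 = -0.4
A=17: P̂ = -12 + 6·17 = 90; r = 86.4 − 90 = -3.6
A=19: P̂ = -12 + 6·19 = 102; r = 105.2 − 102 = 3.2
Largest |r| is 3.6 at A = 17, residual -3.6.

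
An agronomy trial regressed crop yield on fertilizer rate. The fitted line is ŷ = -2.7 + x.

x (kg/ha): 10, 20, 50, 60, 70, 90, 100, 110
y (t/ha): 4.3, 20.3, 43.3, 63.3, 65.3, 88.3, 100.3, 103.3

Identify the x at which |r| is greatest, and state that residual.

x = 60, r = 6

x=10: ŷ = -2.7 + 10 = 7.3; r = 4.3 − 7.3 = -3
x=20: ŷ = -2.7 + 20 = 17.3; r = 20.3 − 17.3 = 3
x=50: ŷ = -2.7 + 50 = 47.3; r = 43.3 − 47.3 = -4
x=60: ŷ = -2.7 + 60 = 57.3; r = 63.3 − 57.3 = 6
x=70: ŷ = -2.7 + 70 = 67.3; r = 65.3 − 67.3 = -2
x=90: ŷ = -2.7 + 90 = 87.3; r = 88.3 − 87.3 = 1
x=100: ŷ = -2.7 + 100 = 97.3; r = 100.3 − 97.3 = 3
x=110: ŷ = -2.7 + 110 = 107.3; r = 103.3 − 107.3 = -4
Largest |r| is 6 at x = 60, residual 6.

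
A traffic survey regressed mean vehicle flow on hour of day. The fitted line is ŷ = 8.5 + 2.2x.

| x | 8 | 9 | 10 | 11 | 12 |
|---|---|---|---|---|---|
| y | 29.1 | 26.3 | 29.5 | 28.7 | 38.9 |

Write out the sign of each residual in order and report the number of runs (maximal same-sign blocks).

x=8: ŷ = 8.5 + 2.2·8 = 26.1; r = 29.1 − 26.1 = 3
x=9: ŷ = 8.5 + 2.2·9 = 28.3; r = 26.3 − 28.3 = -2
x=10: ŷ = 8.5 + 2.2·10 = 30.5; r = 29.5 − 30.5 = -1
x=11: ŷ = 8.5 + 2.2·11 = 32.7; r = 28.7 − 32.7 = -4
x=12: ŷ = 8.5 + 2.2·12 = 34.9; r = 38.9 − 34.9 = 4
Signs: + − − − +
Runs: +×1, −×3, +×1 → 3

3 runs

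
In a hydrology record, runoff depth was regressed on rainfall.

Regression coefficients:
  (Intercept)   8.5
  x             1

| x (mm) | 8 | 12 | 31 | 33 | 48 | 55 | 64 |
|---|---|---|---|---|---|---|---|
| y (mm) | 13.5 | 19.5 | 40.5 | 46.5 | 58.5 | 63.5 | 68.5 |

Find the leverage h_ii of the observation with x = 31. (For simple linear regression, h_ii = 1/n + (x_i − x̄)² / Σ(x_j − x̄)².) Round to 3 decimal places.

x̄ = (8 + 12 + 31 + 33 + 48 + 55 + 64)/7 = 35.8571
Σ(x − x̄)² = 776.02 + 569.163 + 23.5918 + 8.16327 + 147.449 + 366.449 + 792.02 = 2682.86
h = 1/7 + (-4.85714)²/2682.86 = 0.142857 + 0.00879355 = 0.152

h = 0.152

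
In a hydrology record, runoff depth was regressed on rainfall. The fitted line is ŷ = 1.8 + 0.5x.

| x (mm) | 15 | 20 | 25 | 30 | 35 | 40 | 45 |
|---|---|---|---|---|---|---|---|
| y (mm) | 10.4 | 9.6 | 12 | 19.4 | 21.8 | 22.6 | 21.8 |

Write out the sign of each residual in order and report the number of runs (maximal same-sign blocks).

4 runs

x=15: ŷ = 1.8 + 0.5·15 = 9.3; r = 10.4 − 9.3 = 1.1
x=20: ŷ = 1.8 + 0.5·20 = 11.8; r = 9.6 − 11.8 = -2.2
x=25: ŷ = 1.8 + 0.5·25 = 14.3; r = 12 − 14.3 = -2.3
x=30: ŷ = 1.8 + 0.5·30 = 16.8; r = 19.4 − 16.8 = 2.6
x=35: ŷ = 1.8 + 0.5·35 = 19.3; r = 21.8 − 19.3 = 2.5
x=40: ŷ = 1.8 + 0.5·40 = 21.8; r = 22.6 − 21.8 = 0.8
x=45: ŷ = 1.8 + 0.5·45 = 24.3; r = 21.8 − 24.3 = -2.5
Signs: + − − + + + −
Runs: +×1, −×2, +×3, −×1 → 4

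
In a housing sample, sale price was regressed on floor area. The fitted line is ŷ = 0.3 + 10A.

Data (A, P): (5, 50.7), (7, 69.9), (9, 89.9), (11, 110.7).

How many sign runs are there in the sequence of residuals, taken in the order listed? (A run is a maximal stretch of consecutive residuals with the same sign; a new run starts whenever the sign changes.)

A=5: ŷ = 0.3 + 10·5 = 50.3; r = 50.7 − 50.3 = 0.4
A=7: ŷ = 0.3 + 10·7 = 70.3; r = 69.9 − 70.3 = -0.4
A=9: ŷ = 0.3 + 10·9 = 90.3; r = 89.9 − 90.3 = -0.4
A=11: ŷ = 0.3 + 10·11 = 110.3; r = 110.7 − 110.3 = 0.4
Signs: + − − +
Runs: +×1, −×2, +×1 → 3

3 runs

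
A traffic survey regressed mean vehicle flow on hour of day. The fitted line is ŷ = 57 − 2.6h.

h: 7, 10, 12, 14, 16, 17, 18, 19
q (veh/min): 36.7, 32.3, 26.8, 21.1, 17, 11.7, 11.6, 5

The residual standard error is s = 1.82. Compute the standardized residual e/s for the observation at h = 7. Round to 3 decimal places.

-1.154

ŷ = 57 − 2.6·7 = 38.8
e = 36.7 − 38.8 = -2.1
e/s = -2.1 / 1.82 = -1.154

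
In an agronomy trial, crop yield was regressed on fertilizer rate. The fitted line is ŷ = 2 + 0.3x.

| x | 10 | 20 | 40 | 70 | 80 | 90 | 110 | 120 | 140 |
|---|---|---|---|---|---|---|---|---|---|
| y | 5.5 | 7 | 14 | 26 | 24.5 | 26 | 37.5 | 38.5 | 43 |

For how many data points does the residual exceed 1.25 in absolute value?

x=10: ŷ = 2 + 0.3·10 = 5; r = 5.5 − 5 = 0.5
x=20: ŷ = 2 + 0.3·20 = 8; r = 7 − 8 = -1
x=40: ŷ = 2 + 0.3·40 = 14; r = 14 − 14 = 0
x=70: ŷ = 2 + 0.3·70 = 23; r = 26 − 23 = 3
x=80: ŷ = 2 + 0.3·80 = 26; r = 24.5 − 26 = -1.5
x=90: ŷ = 2 + 0.3·90 = 29; r = 26 − 29 = -3
x=110: ŷ = 2 + 0.3·110 = 35; r = 37.5 − 35 = 2.5
x=120: ŷ = 2 + 0.3·120 = 38; r = 38.5 − 38 = 0.5
x=140: ŷ = 2 + 0.3·140 = 44; r = 43 − 44 = -1
|r| > 1.25: x=70 (|r|=3), x=80 (|r|=1.5), x=90 (|r|=3), x=110 (|r|=2.5) → 4

4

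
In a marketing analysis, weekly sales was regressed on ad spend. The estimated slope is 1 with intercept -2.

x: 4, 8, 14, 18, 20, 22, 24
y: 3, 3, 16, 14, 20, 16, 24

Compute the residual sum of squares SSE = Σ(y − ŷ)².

SSE = 54

x=4: ŷ = -2 + 4 = 2; r = 3 − 2 = 1
x=8: ŷ = -2 + 8 = 6; r = 3 − 6 = -3
x=14: ŷ = -2 + 14 = 12; r = 16 − 12 = 4
x=18: ŷ = -2 + 18 = 16; r = 14 − 16 = -2
x=20: ŷ = -2 + 20 = 18; r = 20 − 18 = 2
x=22: ŷ = -2 + 22 = 20; r = 16 − 20 = -4
x=24: ŷ = -2 + 24 = 22; r = 24 − 22 = 2
SSE = 1 + 9 + 16 + 4 + 4 + 16 + 4 = 54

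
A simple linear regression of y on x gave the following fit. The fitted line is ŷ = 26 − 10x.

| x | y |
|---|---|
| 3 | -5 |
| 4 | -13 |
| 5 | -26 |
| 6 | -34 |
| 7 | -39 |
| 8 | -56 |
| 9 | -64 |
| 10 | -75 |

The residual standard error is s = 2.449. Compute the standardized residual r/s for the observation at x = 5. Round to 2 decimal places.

ŷ = 26 − 10·5 = -24
r = -26 − (-24) = -2
r/s = -2 / 2.449 = -0.82

-0.82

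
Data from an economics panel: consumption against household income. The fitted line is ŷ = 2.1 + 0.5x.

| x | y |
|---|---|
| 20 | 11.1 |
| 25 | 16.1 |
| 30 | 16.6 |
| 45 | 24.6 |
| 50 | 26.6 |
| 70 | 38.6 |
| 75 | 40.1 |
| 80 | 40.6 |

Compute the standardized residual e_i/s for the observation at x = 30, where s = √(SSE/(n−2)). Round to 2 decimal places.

-0.42

x=20: ŷ = 2.1 + 0.5·20 = 12.1; e = 11.1 − 12.1 = -1
x=25: ŷ = 2.1 + 0.5·25 = 14.6; e = 16.1 − 14.6 = 1.5
x=30: ŷ = 2.1 + 0.5·30 = 17.1; e = 16.6 − 17.1 = -0.5
x=45: ŷ = 2.1 + 0.5·45 = 24.6; e = 24.6 − 24.6 = 0
x=50: ŷ = 2.1 + 0.5·50 = 27.1; e = 26.6 − 27.1 = -0.5
x=70: ŷ = 2.1 + 0.5·70 = 37.1; e = 38.6 − 37.1 = 1.5
x=75: ŷ = 2.1 + 0.5·75 = 39.6; e = 40.1 − 39.6 = 0.5
x=80: ŷ = 2.1 + 0.5·80 = 42.1; e = 40.6 − 42.1 = -1.5
SSE = 1 + 2.25 + 0.25 + 0 + 0.25 + 2.25 + 0.25 + 2.25 = 8.5
s = √(8.5/6) = 1.19024
e/s = -0.5 / 1.19024 = -0.42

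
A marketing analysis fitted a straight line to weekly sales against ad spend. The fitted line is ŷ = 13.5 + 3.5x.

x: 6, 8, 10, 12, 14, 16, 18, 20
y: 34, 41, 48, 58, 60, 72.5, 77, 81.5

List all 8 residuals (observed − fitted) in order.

-0.5, -0.5, -0.5, 2.5, -2.5, 3, 0.5, -2

x=6: ŷ = 13.5 + 3.5·6 = 34.5; r = 34 − 34.5 = -0.5
x=8: ŷ = 13.5 + 3.5·8 = 41.5; r = 41 − 41.5 = -0.5
x=10: ŷ = 13.5 + 3.5·10 = 48.5; r = 48 − 48.5 = -0.5
x=12: ŷ = 13.5 + 3.5·12 = 55.5; r = 58 − 55.5 = 2.5
x=14: ŷ = 13.5 + 3.5·14 = 62.5; r = 60 − 62.5 = -2.5
x=16: ŷ = 13.5 + 3.5·16 = 69.5; r = 72.5 − 69.5 = 3
x=18: ŷ = 13.5 + 3.5·18 = 76.5; r = 77 − 76.5 = 0.5
x=20: ŷ = 13.5 + 3.5·20 = 83.5; r = 81.5 − 83.5 = -2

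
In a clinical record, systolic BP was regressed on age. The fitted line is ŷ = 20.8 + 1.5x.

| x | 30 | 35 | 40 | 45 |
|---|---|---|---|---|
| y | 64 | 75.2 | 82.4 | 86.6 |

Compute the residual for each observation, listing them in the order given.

-1.8, 1.9, 1.6, -1.7

x=30: ŷ = 20.8 + 1.5·30 = 65.8; e = 64 − 65.8 = -1.8
x=35: ŷ = 20.8 + 1.5·35 = 73.3; e = 75.2 − 73.3 = 1.9
x=40: ŷ = 20.8 + 1.5·40 = 80.8; e = 82.4 − 80.8 = 1.6
x=45: ŷ = 20.8 + 1.5·45 = 88.3; e = 86.6 − 88.3 = -1.7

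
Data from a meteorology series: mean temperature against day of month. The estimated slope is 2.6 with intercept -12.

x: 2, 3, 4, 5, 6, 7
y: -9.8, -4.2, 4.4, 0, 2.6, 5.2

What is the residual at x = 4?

e = 6

ŷ = -12 + 2.6·4 = -1.6
e = 4.4 − (-1.6) = 6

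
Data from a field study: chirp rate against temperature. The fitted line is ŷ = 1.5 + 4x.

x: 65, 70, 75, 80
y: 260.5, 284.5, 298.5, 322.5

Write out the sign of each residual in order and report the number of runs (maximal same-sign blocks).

4 runs

x=65: ŷ = 1.5 + 4·65 = 261.5; r = 260.5 − 261.5 = -1
x=70: ŷ = 1.5 + 4·70 = 281.5; r = 284.5 − 281.5 = 3
x=75: ŷ = 1.5 + 4·75 = 301.5; r = 298.5 − 301.5 = -3
x=80: ŷ = 1.5 + 4·80 = 321.5; r = 322.5 − 321.5 = 1
Signs: − + − +
Runs: −×1, +×1, −×1, +×1 → 4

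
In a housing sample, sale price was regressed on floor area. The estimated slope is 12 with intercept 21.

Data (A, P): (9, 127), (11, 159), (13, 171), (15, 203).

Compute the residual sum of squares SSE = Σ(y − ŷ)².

A=9: P̂ = 21 + 12·9 = 129; r = 127 − 129 = -2
A=11: P̂ = 21 + 12·11 = 153; r = 159 − 153 = 6
A=13: P̂ = 21 + 12·13 = 177; r = 171 − 177 = -6
A=15: P̂ = 21 + 12·15 = 201; r = 203 − 201 = 2
SSE = 4 + 36 + 36 + 4 = 80

SSE = 80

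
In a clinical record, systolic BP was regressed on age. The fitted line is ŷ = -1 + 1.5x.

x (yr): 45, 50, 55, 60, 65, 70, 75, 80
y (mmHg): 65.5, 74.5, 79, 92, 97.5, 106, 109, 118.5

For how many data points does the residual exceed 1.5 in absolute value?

4

x=45: ŷ = -1 + 1.5·45 = 66.5; e = 65.5 − 66.5 = -1
x=50: ŷ = -1 + 1.5·50 = 74; e = 74.5 − 74 = 0.5
x=55: ŷ = -1 + 1.5·55 = 81.5; e = 79 − 81.5 = -2.5
x=60: ŷ = -1 + 1.5·60 = 89; e = 92 − 89 = 3
x=65: ŷ = -1 + 1.5·65 = 96.5; e = 97.5 − 96.5 = 1
x=70: ŷ = -1 + 1.5·70 = 104; e = 106 − 104 = 2
x=75: ŷ = -1 + 1.5·75 = 111.5; e = 109 − 111.5 = -2.5
x=80: ŷ = -1 + 1.5·80 = 119; e = 118.5 − 119 = -0.5
|e| > 1.5: x=55 (|e|=2.5), x=60 (|e|=3), x=70 (|e|=2), x=75 (|e|=2.5) → 4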